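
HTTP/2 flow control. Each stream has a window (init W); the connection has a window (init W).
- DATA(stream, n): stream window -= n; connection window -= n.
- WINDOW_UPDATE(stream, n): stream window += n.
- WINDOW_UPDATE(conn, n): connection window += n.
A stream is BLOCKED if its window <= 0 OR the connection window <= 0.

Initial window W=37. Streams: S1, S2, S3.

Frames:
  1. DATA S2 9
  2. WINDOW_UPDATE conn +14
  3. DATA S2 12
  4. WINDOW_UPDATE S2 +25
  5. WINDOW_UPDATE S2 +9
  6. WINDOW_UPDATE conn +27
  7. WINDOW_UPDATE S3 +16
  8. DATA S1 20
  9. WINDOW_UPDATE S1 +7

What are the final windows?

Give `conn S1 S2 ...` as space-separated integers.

Answer: 37 24 50 53

Derivation:
Op 1: conn=28 S1=37 S2=28 S3=37 blocked=[]
Op 2: conn=42 S1=37 S2=28 S3=37 blocked=[]
Op 3: conn=30 S1=37 S2=16 S3=37 blocked=[]
Op 4: conn=30 S1=37 S2=41 S3=37 blocked=[]
Op 5: conn=30 S1=37 S2=50 S3=37 blocked=[]
Op 6: conn=57 S1=37 S2=50 S3=37 blocked=[]
Op 7: conn=57 S1=37 S2=50 S3=53 blocked=[]
Op 8: conn=37 S1=17 S2=50 S3=53 blocked=[]
Op 9: conn=37 S1=24 S2=50 S3=53 blocked=[]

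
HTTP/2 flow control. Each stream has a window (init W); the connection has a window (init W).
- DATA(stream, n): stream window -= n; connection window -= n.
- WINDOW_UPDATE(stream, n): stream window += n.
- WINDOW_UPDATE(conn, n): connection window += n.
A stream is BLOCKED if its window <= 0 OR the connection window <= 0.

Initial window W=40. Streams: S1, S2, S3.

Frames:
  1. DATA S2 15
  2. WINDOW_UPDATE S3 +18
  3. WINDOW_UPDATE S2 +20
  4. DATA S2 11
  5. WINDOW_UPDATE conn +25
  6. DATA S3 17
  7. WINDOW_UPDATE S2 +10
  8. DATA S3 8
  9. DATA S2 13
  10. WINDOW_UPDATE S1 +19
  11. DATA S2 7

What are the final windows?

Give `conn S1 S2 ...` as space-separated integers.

Op 1: conn=25 S1=40 S2=25 S3=40 blocked=[]
Op 2: conn=25 S1=40 S2=25 S3=58 blocked=[]
Op 3: conn=25 S1=40 S2=45 S3=58 blocked=[]
Op 4: conn=14 S1=40 S2=34 S3=58 blocked=[]
Op 5: conn=39 S1=40 S2=34 S3=58 blocked=[]
Op 6: conn=22 S1=40 S2=34 S3=41 blocked=[]
Op 7: conn=22 S1=40 S2=44 S3=41 blocked=[]
Op 8: conn=14 S1=40 S2=44 S3=33 blocked=[]
Op 9: conn=1 S1=40 S2=31 S3=33 blocked=[]
Op 10: conn=1 S1=59 S2=31 S3=33 blocked=[]
Op 11: conn=-6 S1=59 S2=24 S3=33 blocked=[1, 2, 3]

Answer: -6 59 24 33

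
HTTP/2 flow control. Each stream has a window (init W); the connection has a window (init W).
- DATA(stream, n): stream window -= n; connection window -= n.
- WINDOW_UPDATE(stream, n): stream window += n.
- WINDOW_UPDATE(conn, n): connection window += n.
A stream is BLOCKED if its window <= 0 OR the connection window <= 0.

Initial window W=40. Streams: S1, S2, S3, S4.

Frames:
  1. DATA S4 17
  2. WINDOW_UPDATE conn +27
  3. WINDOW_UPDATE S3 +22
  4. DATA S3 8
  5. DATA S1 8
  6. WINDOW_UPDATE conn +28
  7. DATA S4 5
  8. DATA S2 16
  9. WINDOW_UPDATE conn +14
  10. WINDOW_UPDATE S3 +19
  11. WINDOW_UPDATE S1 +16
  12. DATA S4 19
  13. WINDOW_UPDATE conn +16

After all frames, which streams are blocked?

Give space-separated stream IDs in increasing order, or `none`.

Answer: S4

Derivation:
Op 1: conn=23 S1=40 S2=40 S3=40 S4=23 blocked=[]
Op 2: conn=50 S1=40 S2=40 S3=40 S4=23 blocked=[]
Op 3: conn=50 S1=40 S2=40 S3=62 S4=23 blocked=[]
Op 4: conn=42 S1=40 S2=40 S3=54 S4=23 blocked=[]
Op 5: conn=34 S1=32 S2=40 S3=54 S4=23 blocked=[]
Op 6: conn=62 S1=32 S2=40 S3=54 S4=23 blocked=[]
Op 7: conn=57 S1=32 S2=40 S3=54 S4=18 blocked=[]
Op 8: conn=41 S1=32 S2=24 S3=54 S4=18 blocked=[]
Op 9: conn=55 S1=32 S2=24 S3=54 S4=18 blocked=[]
Op 10: conn=55 S1=32 S2=24 S3=73 S4=18 blocked=[]
Op 11: conn=55 S1=48 S2=24 S3=73 S4=18 blocked=[]
Op 12: conn=36 S1=48 S2=24 S3=73 S4=-1 blocked=[4]
Op 13: conn=52 S1=48 S2=24 S3=73 S4=-1 blocked=[4]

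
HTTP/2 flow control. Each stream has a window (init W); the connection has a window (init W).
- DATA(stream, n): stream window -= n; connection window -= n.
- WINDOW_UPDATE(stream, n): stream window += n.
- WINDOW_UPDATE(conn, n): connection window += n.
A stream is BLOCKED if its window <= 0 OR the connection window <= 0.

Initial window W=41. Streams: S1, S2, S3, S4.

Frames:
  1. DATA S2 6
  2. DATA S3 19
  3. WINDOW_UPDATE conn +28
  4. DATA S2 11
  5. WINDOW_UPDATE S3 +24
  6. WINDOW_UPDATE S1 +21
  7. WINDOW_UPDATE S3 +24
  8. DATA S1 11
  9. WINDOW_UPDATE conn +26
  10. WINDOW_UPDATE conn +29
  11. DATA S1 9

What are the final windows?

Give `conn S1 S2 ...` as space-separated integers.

Answer: 68 42 24 70 41

Derivation:
Op 1: conn=35 S1=41 S2=35 S3=41 S4=41 blocked=[]
Op 2: conn=16 S1=41 S2=35 S3=22 S4=41 blocked=[]
Op 3: conn=44 S1=41 S2=35 S3=22 S4=41 blocked=[]
Op 4: conn=33 S1=41 S2=24 S3=22 S4=41 blocked=[]
Op 5: conn=33 S1=41 S2=24 S3=46 S4=41 blocked=[]
Op 6: conn=33 S1=62 S2=24 S3=46 S4=41 blocked=[]
Op 7: conn=33 S1=62 S2=24 S3=70 S4=41 blocked=[]
Op 8: conn=22 S1=51 S2=24 S3=70 S4=41 blocked=[]
Op 9: conn=48 S1=51 S2=24 S3=70 S4=41 blocked=[]
Op 10: conn=77 S1=51 S2=24 S3=70 S4=41 blocked=[]
Op 11: conn=68 S1=42 S2=24 S3=70 S4=41 blocked=[]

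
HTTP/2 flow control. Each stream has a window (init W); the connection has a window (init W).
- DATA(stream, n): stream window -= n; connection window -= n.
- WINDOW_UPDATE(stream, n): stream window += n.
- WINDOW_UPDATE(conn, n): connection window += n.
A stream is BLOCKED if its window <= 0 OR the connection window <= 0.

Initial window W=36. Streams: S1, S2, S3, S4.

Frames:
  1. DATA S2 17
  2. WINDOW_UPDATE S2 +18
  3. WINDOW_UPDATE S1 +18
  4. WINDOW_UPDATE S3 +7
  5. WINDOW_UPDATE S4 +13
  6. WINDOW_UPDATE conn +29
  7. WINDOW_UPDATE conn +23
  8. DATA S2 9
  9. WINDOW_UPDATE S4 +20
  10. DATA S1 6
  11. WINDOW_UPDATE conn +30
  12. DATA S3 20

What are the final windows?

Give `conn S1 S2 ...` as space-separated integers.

Op 1: conn=19 S1=36 S2=19 S3=36 S4=36 blocked=[]
Op 2: conn=19 S1=36 S2=37 S3=36 S4=36 blocked=[]
Op 3: conn=19 S1=54 S2=37 S3=36 S4=36 blocked=[]
Op 4: conn=19 S1=54 S2=37 S3=43 S4=36 blocked=[]
Op 5: conn=19 S1=54 S2=37 S3=43 S4=49 blocked=[]
Op 6: conn=48 S1=54 S2=37 S3=43 S4=49 blocked=[]
Op 7: conn=71 S1=54 S2=37 S3=43 S4=49 blocked=[]
Op 8: conn=62 S1=54 S2=28 S3=43 S4=49 blocked=[]
Op 9: conn=62 S1=54 S2=28 S3=43 S4=69 blocked=[]
Op 10: conn=56 S1=48 S2=28 S3=43 S4=69 blocked=[]
Op 11: conn=86 S1=48 S2=28 S3=43 S4=69 blocked=[]
Op 12: conn=66 S1=48 S2=28 S3=23 S4=69 blocked=[]

Answer: 66 48 28 23 69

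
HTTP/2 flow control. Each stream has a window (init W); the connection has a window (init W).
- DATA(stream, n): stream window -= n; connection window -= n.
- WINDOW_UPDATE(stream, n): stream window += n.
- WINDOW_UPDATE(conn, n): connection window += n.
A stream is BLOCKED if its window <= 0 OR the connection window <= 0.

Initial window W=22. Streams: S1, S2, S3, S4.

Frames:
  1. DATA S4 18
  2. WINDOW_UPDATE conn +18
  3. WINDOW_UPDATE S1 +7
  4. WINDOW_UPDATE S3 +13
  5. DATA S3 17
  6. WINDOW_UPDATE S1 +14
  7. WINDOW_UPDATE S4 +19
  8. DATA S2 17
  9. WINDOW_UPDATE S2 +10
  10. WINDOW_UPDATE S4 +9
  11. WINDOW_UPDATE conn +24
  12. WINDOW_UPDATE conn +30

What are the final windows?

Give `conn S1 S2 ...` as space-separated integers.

Answer: 42 43 15 18 32

Derivation:
Op 1: conn=4 S1=22 S2=22 S3=22 S4=4 blocked=[]
Op 2: conn=22 S1=22 S2=22 S3=22 S4=4 blocked=[]
Op 3: conn=22 S1=29 S2=22 S3=22 S4=4 blocked=[]
Op 4: conn=22 S1=29 S2=22 S3=35 S4=4 blocked=[]
Op 5: conn=5 S1=29 S2=22 S3=18 S4=4 blocked=[]
Op 6: conn=5 S1=43 S2=22 S3=18 S4=4 blocked=[]
Op 7: conn=5 S1=43 S2=22 S3=18 S4=23 blocked=[]
Op 8: conn=-12 S1=43 S2=5 S3=18 S4=23 blocked=[1, 2, 3, 4]
Op 9: conn=-12 S1=43 S2=15 S3=18 S4=23 blocked=[1, 2, 3, 4]
Op 10: conn=-12 S1=43 S2=15 S3=18 S4=32 blocked=[1, 2, 3, 4]
Op 11: conn=12 S1=43 S2=15 S3=18 S4=32 blocked=[]
Op 12: conn=42 S1=43 S2=15 S3=18 S4=32 blocked=[]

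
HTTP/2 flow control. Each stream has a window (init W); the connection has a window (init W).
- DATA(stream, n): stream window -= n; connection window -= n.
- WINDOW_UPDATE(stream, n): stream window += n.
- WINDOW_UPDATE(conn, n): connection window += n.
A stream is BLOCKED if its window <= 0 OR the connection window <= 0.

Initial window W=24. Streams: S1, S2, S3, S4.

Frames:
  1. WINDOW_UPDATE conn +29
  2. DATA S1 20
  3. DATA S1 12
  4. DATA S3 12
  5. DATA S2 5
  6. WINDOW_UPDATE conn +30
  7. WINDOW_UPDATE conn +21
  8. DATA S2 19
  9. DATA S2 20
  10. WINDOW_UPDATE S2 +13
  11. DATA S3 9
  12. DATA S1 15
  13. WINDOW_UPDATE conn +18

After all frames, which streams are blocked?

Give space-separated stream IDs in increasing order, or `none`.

Answer: S1 S2

Derivation:
Op 1: conn=53 S1=24 S2=24 S3=24 S4=24 blocked=[]
Op 2: conn=33 S1=4 S2=24 S3=24 S4=24 blocked=[]
Op 3: conn=21 S1=-8 S2=24 S3=24 S4=24 blocked=[1]
Op 4: conn=9 S1=-8 S2=24 S3=12 S4=24 blocked=[1]
Op 5: conn=4 S1=-8 S2=19 S3=12 S4=24 blocked=[1]
Op 6: conn=34 S1=-8 S2=19 S3=12 S4=24 blocked=[1]
Op 7: conn=55 S1=-8 S2=19 S3=12 S4=24 blocked=[1]
Op 8: conn=36 S1=-8 S2=0 S3=12 S4=24 blocked=[1, 2]
Op 9: conn=16 S1=-8 S2=-20 S3=12 S4=24 blocked=[1, 2]
Op 10: conn=16 S1=-8 S2=-7 S3=12 S4=24 blocked=[1, 2]
Op 11: conn=7 S1=-8 S2=-7 S3=3 S4=24 blocked=[1, 2]
Op 12: conn=-8 S1=-23 S2=-7 S3=3 S4=24 blocked=[1, 2, 3, 4]
Op 13: conn=10 S1=-23 S2=-7 S3=3 S4=24 blocked=[1, 2]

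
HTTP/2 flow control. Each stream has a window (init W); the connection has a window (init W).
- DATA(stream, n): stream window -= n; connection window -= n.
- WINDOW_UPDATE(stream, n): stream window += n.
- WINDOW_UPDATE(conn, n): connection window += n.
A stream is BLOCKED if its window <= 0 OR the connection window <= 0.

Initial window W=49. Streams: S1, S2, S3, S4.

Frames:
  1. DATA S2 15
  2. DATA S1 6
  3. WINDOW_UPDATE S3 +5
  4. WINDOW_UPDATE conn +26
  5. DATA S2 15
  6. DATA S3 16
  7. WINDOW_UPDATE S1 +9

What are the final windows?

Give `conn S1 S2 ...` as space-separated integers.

Op 1: conn=34 S1=49 S2=34 S3=49 S4=49 blocked=[]
Op 2: conn=28 S1=43 S2=34 S3=49 S4=49 blocked=[]
Op 3: conn=28 S1=43 S2=34 S3=54 S4=49 blocked=[]
Op 4: conn=54 S1=43 S2=34 S3=54 S4=49 blocked=[]
Op 5: conn=39 S1=43 S2=19 S3=54 S4=49 blocked=[]
Op 6: conn=23 S1=43 S2=19 S3=38 S4=49 blocked=[]
Op 7: conn=23 S1=52 S2=19 S3=38 S4=49 blocked=[]

Answer: 23 52 19 38 49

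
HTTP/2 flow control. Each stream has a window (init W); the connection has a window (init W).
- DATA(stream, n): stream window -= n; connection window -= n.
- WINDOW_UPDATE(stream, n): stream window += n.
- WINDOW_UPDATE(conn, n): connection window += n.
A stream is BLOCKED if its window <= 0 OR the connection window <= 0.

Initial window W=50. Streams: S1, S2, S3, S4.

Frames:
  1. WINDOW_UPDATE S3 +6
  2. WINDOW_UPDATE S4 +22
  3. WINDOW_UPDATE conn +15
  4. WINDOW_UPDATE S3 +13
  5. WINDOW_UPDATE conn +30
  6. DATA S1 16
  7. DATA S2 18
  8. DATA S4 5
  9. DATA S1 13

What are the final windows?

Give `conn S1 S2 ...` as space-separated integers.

Answer: 43 21 32 69 67

Derivation:
Op 1: conn=50 S1=50 S2=50 S3=56 S4=50 blocked=[]
Op 2: conn=50 S1=50 S2=50 S3=56 S4=72 blocked=[]
Op 3: conn=65 S1=50 S2=50 S3=56 S4=72 blocked=[]
Op 4: conn=65 S1=50 S2=50 S3=69 S4=72 blocked=[]
Op 5: conn=95 S1=50 S2=50 S3=69 S4=72 blocked=[]
Op 6: conn=79 S1=34 S2=50 S3=69 S4=72 blocked=[]
Op 7: conn=61 S1=34 S2=32 S3=69 S4=72 blocked=[]
Op 8: conn=56 S1=34 S2=32 S3=69 S4=67 blocked=[]
Op 9: conn=43 S1=21 S2=32 S3=69 S4=67 blocked=[]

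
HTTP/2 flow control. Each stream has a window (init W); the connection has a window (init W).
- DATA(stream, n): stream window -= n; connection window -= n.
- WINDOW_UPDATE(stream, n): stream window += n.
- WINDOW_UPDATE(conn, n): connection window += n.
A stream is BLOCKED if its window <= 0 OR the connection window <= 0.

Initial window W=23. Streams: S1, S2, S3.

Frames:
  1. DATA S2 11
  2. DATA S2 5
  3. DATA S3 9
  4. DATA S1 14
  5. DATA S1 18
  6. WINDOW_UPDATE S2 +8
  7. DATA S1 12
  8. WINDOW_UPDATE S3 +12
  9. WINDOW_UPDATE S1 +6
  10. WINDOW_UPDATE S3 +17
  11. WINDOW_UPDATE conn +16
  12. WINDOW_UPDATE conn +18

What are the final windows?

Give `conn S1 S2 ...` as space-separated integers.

Answer: -12 -15 15 43

Derivation:
Op 1: conn=12 S1=23 S2=12 S3=23 blocked=[]
Op 2: conn=7 S1=23 S2=7 S3=23 blocked=[]
Op 3: conn=-2 S1=23 S2=7 S3=14 blocked=[1, 2, 3]
Op 4: conn=-16 S1=9 S2=7 S3=14 blocked=[1, 2, 3]
Op 5: conn=-34 S1=-9 S2=7 S3=14 blocked=[1, 2, 3]
Op 6: conn=-34 S1=-9 S2=15 S3=14 blocked=[1, 2, 3]
Op 7: conn=-46 S1=-21 S2=15 S3=14 blocked=[1, 2, 3]
Op 8: conn=-46 S1=-21 S2=15 S3=26 blocked=[1, 2, 3]
Op 9: conn=-46 S1=-15 S2=15 S3=26 blocked=[1, 2, 3]
Op 10: conn=-46 S1=-15 S2=15 S3=43 blocked=[1, 2, 3]
Op 11: conn=-30 S1=-15 S2=15 S3=43 blocked=[1, 2, 3]
Op 12: conn=-12 S1=-15 S2=15 S3=43 blocked=[1, 2, 3]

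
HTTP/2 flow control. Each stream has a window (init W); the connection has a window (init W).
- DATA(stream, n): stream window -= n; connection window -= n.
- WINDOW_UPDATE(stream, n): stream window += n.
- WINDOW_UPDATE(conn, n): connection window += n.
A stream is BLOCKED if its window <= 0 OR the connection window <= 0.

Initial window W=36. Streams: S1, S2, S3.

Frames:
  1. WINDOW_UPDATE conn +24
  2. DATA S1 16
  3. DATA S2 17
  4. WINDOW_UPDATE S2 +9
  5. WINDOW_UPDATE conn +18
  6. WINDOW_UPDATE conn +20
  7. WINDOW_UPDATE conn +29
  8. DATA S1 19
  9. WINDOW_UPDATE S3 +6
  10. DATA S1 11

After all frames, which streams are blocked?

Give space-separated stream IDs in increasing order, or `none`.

Answer: S1

Derivation:
Op 1: conn=60 S1=36 S2=36 S3=36 blocked=[]
Op 2: conn=44 S1=20 S2=36 S3=36 blocked=[]
Op 3: conn=27 S1=20 S2=19 S3=36 blocked=[]
Op 4: conn=27 S1=20 S2=28 S3=36 blocked=[]
Op 5: conn=45 S1=20 S2=28 S3=36 blocked=[]
Op 6: conn=65 S1=20 S2=28 S3=36 blocked=[]
Op 7: conn=94 S1=20 S2=28 S3=36 blocked=[]
Op 8: conn=75 S1=1 S2=28 S3=36 blocked=[]
Op 9: conn=75 S1=1 S2=28 S3=42 blocked=[]
Op 10: conn=64 S1=-10 S2=28 S3=42 blocked=[1]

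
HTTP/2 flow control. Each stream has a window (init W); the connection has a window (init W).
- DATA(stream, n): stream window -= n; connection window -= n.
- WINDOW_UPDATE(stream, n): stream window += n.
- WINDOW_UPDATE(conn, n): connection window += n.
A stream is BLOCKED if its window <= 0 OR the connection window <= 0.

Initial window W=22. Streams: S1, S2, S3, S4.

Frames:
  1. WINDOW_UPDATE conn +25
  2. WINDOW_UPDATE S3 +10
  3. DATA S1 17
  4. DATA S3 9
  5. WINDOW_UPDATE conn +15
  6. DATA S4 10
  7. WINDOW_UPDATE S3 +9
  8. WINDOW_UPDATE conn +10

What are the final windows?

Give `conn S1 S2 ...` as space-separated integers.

Answer: 36 5 22 32 12

Derivation:
Op 1: conn=47 S1=22 S2=22 S3=22 S4=22 blocked=[]
Op 2: conn=47 S1=22 S2=22 S3=32 S4=22 blocked=[]
Op 3: conn=30 S1=5 S2=22 S3=32 S4=22 blocked=[]
Op 4: conn=21 S1=5 S2=22 S3=23 S4=22 blocked=[]
Op 5: conn=36 S1=5 S2=22 S3=23 S4=22 blocked=[]
Op 6: conn=26 S1=5 S2=22 S3=23 S4=12 blocked=[]
Op 7: conn=26 S1=5 S2=22 S3=32 S4=12 blocked=[]
Op 8: conn=36 S1=5 S2=22 S3=32 S4=12 blocked=[]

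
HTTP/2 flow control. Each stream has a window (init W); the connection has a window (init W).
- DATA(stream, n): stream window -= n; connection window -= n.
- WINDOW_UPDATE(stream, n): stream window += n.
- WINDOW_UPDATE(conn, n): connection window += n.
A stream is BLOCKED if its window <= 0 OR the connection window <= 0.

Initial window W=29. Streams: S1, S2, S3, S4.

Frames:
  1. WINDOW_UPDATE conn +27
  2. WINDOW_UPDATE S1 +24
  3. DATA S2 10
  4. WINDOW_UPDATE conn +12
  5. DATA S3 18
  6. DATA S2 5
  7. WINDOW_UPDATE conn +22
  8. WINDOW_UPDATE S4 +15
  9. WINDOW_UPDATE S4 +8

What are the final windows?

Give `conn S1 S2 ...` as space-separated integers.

Op 1: conn=56 S1=29 S2=29 S3=29 S4=29 blocked=[]
Op 2: conn=56 S1=53 S2=29 S3=29 S4=29 blocked=[]
Op 3: conn=46 S1=53 S2=19 S3=29 S4=29 blocked=[]
Op 4: conn=58 S1=53 S2=19 S3=29 S4=29 blocked=[]
Op 5: conn=40 S1=53 S2=19 S3=11 S4=29 blocked=[]
Op 6: conn=35 S1=53 S2=14 S3=11 S4=29 blocked=[]
Op 7: conn=57 S1=53 S2=14 S3=11 S4=29 blocked=[]
Op 8: conn=57 S1=53 S2=14 S3=11 S4=44 blocked=[]
Op 9: conn=57 S1=53 S2=14 S3=11 S4=52 blocked=[]

Answer: 57 53 14 11 52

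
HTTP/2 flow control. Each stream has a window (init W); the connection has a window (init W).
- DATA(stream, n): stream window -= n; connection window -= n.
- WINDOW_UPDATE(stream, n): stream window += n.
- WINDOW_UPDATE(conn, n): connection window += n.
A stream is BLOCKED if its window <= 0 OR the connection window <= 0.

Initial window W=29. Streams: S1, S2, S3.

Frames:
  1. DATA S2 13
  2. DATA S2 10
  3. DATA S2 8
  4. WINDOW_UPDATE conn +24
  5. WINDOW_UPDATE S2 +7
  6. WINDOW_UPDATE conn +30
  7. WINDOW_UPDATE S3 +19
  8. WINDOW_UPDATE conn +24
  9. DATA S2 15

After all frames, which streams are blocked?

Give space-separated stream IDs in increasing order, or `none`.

Answer: S2

Derivation:
Op 1: conn=16 S1=29 S2=16 S3=29 blocked=[]
Op 2: conn=6 S1=29 S2=6 S3=29 blocked=[]
Op 3: conn=-2 S1=29 S2=-2 S3=29 blocked=[1, 2, 3]
Op 4: conn=22 S1=29 S2=-2 S3=29 blocked=[2]
Op 5: conn=22 S1=29 S2=5 S3=29 blocked=[]
Op 6: conn=52 S1=29 S2=5 S3=29 blocked=[]
Op 7: conn=52 S1=29 S2=5 S3=48 blocked=[]
Op 8: conn=76 S1=29 S2=5 S3=48 blocked=[]
Op 9: conn=61 S1=29 S2=-10 S3=48 blocked=[2]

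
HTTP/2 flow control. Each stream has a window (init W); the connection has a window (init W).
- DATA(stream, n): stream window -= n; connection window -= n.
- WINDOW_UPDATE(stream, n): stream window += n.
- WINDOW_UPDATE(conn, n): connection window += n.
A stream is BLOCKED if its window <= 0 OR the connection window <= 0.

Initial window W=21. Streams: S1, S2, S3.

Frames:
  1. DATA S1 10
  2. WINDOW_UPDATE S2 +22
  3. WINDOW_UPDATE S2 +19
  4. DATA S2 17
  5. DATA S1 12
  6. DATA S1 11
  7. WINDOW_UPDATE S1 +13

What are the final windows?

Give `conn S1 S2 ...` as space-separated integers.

Op 1: conn=11 S1=11 S2=21 S3=21 blocked=[]
Op 2: conn=11 S1=11 S2=43 S3=21 blocked=[]
Op 3: conn=11 S1=11 S2=62 S3=21 blocked=[]
Op 4: conn=-6 S1=11 S2=45 S3=21 blocked=[1, 2, 3]
Op 5: conn=-18 S1=-1 S2=45 S3=21 blocked=[1, 2, 3]
Op 6: conn=-29 S1=-12 S2=45 S3=21 blocked=[1, 2, 3]
Op 7: conn=-29 S1=1 S2=45 S3=21 blocked=[1, 2, 3]

Answer: -29 1 45 21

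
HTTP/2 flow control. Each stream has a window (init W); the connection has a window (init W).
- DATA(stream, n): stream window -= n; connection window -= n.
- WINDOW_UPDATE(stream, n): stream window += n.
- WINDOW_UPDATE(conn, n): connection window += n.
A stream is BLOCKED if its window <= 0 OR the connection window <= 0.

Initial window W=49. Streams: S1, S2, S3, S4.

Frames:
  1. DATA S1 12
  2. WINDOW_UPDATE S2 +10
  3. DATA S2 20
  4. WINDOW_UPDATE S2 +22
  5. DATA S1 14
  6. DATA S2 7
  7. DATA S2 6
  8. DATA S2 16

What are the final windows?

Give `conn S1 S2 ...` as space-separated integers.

Answer: -26 23 32 49 49

Derivation:
Op 1: conn=37 S1=37 S2=49 S3=49 S4=49 blocked=[]
Op 2: conn=37 S1=37 S2=59 S3=49 S4=49 blocked=[]
Op 3: conn=17 S1=37 S2=39 S3=49 S4=49 blocked=[]
Op 4: conn=17 S1=37 S2=61 S3=49 S4=49 blocked=[]
Op 5: conn=3 S1=23 S2=61 S3=49 S4=49 blocked=[]
Op 6: conn=-4 S1=23 S2=54 S3=49 S4=49 blocked=[1, 2, 3, 4]
Op 7: conn=-10 S1=23 S2=48 S3=49 S4=49 blocked=[1, 2, 3, 4]
Op 8: conn=-26 S1=23 S2=32 S3=49 S4=49 blocked=[1, 2, 3, 4]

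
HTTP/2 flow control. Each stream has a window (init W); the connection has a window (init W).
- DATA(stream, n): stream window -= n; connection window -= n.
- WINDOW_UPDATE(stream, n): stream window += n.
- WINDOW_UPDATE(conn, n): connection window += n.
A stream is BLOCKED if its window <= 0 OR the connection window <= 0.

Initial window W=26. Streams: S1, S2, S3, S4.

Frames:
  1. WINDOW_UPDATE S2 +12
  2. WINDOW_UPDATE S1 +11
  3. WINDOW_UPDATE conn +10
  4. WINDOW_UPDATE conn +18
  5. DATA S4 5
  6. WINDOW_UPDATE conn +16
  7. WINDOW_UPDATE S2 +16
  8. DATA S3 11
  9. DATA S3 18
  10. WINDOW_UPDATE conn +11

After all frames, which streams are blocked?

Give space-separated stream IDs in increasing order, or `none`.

Op 1: conn=26 S1=26 S2=38 S3=26 S4=26 blocked=[]
Op 2: conn=26 S1=37 S2=38 S3=26 S4=26 blocked=[]
Op 3: conn=36 S1=37 S2=38 S3=26 S4=26 blocked=[]
Op 4: conn=54 S1=37 S2=38 S3=26 S4=26 blocked=[]
Op 5: conn=49 S1=37 S2=38 S3=26 S4=21 blocked=[]
Op 6: conn=65 S1=37 S2=38 S3=26 S4=21 blocked=[]
Op 7: conn=65 S1=37 S2=54 S3=26 S4=21 blocked=[]
Op 8: conn=54 S1=37 S2=54 S3=15 S4=21 blocked=[]
Op 9: conn=36 S1=37 S2=54 S3=-3 S4=21 blocked=[3]
Op 10: conn=47 S1=37 S2=54 S3=-3 S4=21 blocked=[3]

Answer: S3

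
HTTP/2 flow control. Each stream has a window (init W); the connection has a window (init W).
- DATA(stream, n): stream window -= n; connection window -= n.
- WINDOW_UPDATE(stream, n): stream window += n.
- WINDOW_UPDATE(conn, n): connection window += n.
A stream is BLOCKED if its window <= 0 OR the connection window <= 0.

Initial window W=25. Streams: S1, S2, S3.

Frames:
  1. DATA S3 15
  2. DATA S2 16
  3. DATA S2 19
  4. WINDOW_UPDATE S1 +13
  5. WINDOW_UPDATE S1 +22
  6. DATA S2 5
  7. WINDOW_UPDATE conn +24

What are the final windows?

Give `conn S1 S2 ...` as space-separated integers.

Op 1: conn=10 S1=25 S2=25 S3=10 blocked=[]
Op 2: conn=-6 S1=25 S2=9 S3=10 blocked=[1, 2, 3]
Op 3: conn=-25 S1=25 S2=-10 S3=10 blocked=[1, 2, 3]
Op 4: conn=-25 S1=38 S2=-10 S3=10 blocked=[1, 2, 3]
Op 5: conn=-25 S1=60 S2=-10 S3=10 blocked=[1, 2, 3]
Op 6: conn=-30 S1=60 S2=-15 S3=10 blocked=[1, 2, 3]
Op 7: conn=-6 S1=60 S2=-15 S3=10 blocked=[1, 2, 3]

Answer: -6 60 -15 10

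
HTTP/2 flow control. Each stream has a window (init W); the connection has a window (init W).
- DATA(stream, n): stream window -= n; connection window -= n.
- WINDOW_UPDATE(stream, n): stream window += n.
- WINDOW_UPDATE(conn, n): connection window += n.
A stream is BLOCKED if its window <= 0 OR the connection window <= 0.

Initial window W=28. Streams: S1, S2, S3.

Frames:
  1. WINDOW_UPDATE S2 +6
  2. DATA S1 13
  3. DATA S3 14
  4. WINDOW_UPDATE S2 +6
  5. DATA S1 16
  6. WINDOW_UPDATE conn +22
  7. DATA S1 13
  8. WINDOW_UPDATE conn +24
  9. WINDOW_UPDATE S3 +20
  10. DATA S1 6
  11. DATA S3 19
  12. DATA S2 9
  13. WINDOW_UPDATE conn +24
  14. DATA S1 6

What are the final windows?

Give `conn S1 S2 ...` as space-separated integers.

Answer: 2 -26 31 15

Derivation:
Op 1: conn=28 S1=28 S2=34 S3=28 blocked=[]
Op 2: conn=15 S1=15 S2=34 S3=28 blocked=[]
Op 3: conn=1 S1=15 S2=34 S3=14 blocked=[]
Op 4: conn=1 S1=15 S2=40 S3=14 blocked=[]
Op 5: conn=-15 S1=-1 S2=40 S3=14 blocked=[1, 2, 3]
Op 6: conn=7 S1=-1 S2=40 S3=14 blocked=[1]
Op 7: conn=-6 S1=-14 S2=40 S3=14 blocked=[1, 2, 3]
Op 8: conn=18 S1=-14 S2=40 S3=14 blocked=[1]
Op 9: conn=18 S1=-14 S2=40 S3=34 blocked=[1]
Op 10: conn=12 S1=-20 S2=40 S3=34 blocked=[1]
Op 11: conn=-7 S1=-20 S2=40 S3=15 blocked=[1, 2, 3]
Op 12: conn=-16 S1=-20 S2=31 S3=15 blocked=[1, 2, 3]
Op 13: conn=8 S1=-20 S2=31 S3=15 blocked=[1]
Op 14: conn=2 S1=-26 S2=31 S3=15 blocked=[1]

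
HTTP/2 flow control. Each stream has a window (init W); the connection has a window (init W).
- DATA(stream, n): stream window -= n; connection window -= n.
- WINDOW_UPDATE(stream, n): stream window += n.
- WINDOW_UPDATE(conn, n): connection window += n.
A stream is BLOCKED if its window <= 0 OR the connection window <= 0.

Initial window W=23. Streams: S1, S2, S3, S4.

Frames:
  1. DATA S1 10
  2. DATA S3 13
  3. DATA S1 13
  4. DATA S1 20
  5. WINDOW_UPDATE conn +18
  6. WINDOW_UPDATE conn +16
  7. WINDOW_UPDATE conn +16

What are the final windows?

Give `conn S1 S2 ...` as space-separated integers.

Answer: 17 -20 23 10 23

Derivation:
Op 1: conn=13 S1=13 S2=23 S3=23 S4=23 blocked=[]
Op 2: conn=0 S1=13 S2=23 S3=10 S4=23 blocked=[1, 2, 3, 4]
Op 3: conn=-13 S1=0 S2=23 S3=10 S4=23 blocked=[1, 2, 3, 4]
Op 4: conn=-33 S1=-20 S2=23 S3=10 S4=23 blocked=[1, 2, 3, 4]
Op 5: conn=-15 S1=-20 S2=23 S3=10 S4=23 blocked=[1, 2, 3, 4]
Op 6: conn=1 S1=-20 S2=23 S3=10 S4=23 blocked=[1]
Op 7: conn=17 S1=-20 S2=23 S3=10 S4=23 blocked=[1]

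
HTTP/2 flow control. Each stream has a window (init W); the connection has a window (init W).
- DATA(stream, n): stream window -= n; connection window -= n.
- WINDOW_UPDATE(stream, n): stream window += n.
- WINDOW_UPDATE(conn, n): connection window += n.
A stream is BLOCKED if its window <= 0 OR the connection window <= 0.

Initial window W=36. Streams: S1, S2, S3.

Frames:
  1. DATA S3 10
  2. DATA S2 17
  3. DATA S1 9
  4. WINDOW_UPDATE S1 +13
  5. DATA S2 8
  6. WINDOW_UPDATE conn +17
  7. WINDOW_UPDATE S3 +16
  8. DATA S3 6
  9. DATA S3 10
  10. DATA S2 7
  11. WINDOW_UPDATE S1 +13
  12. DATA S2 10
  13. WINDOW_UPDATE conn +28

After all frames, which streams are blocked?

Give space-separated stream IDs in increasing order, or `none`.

Answer: S2

Derivation:
Op 1: conn=26 S1=36 S2=36 S3=26 blocked=[]
Op 2: conn=9 S1=36 S2=19 S3=26 blocked=[]
Op 3: conn=0 S1=27 S2=19 S3=26 blocked=[1, 2, 3]
Op 4: conn=0 S1=40 S2=19 S3=26 blocked=[1, 2, 3]
Op 5: conn=-8 S1=40 S2=11 S3=26 blocked=[1, 2, 3]
Op 6: conn=9 S1=40 S2=11 S3=26 blocked=[]
Op 7: conn=9 S1=40 S2=11 S3=42 blocked=[]
Op 8: conn=3 S1=40 S2=11 S3=36 blocked=[]
Op 9: conn=-7 S1=40 S2=11 S3=26 blocked=[1, 2, 3]
Op 10: conn=-14 S1=40 S2=4 S3=26 blocked=[1, 2, 3]
Op 11: conn=-14 S1=53 S2=4 S3=26 blocked=[1, 2, 3]
Op 12: conn=-24 S1=53 S2=-6 S3=26 blocked=[1, 2, 3]
Op 13: conn=4 S1=53 S2=-6 S3=26 blocked=[2]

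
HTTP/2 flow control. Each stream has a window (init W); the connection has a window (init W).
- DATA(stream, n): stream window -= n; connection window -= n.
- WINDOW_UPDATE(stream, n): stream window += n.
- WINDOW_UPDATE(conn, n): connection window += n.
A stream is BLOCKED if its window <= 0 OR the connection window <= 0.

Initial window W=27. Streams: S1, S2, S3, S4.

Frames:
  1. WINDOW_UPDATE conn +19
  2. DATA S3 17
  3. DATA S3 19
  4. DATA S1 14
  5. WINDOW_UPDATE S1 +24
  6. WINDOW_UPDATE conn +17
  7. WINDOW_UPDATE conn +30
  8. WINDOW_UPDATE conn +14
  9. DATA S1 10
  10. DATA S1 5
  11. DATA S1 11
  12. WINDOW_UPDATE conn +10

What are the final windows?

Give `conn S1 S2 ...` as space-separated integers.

Answer: 41 11 27 -9 27

Derivation:
Op 1: conn=46 S1=27 S2=27 S3=27 S4=27 blocked=[]
Op 2: conn=29 S1=27 S2=27 S3=10 S4=27 blocked=[]
Op 3: conn=10 S1=27 S2=27 S3=-9 S4=27 blocked=[3]
Op 4: conn=-4 S1=13 S2=27 S3=-9 S4=27 blocked=[1, 2, 3, 4]
Op 5: conn=-4 S1=37 S2=27 S3=-9 S4=27 blocked=[1, 2, 3, 4]
Op 6: conn=13 S1=37 S2=27 S3=-9 S4=27 blocked=[3]
Op 7: conn=43 S1=37 S2=27 S3=-9 S4=27 blocked=[3]
Op 8: conn=57 S1=37 S2=27 S3=-9 S4=27 blocked=[3]
Op 9: conn=47 S1=27 S2=27 S3=-9 S4=27 blocked=[3]
Op 10: conn=42 S1=22 S2=27 S3=-9 S4=27 blocked=[3]
Op 11: conn=31 S1=11 S2=27 S3=-9 S4=27 blocked=[3]
Op 12: conn=41 S1=11 S2=27 S3=-9 S4=27 blocked=[3]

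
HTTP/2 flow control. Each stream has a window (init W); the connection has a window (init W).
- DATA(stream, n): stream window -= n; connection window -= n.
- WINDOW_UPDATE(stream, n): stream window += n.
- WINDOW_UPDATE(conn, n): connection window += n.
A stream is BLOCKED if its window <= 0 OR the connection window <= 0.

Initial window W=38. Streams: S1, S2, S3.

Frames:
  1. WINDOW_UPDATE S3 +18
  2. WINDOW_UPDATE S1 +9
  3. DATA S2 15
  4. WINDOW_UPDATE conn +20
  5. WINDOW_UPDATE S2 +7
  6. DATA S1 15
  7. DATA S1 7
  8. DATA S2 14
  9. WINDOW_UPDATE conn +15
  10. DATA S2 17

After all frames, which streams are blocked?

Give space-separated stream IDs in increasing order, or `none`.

Answer: S2

Derivation:
Op 1: conn=38 S1=38 S2=38 S3=56 blocked=[]
Op 2: conn=38 S1=47 S2=38 S3=56 blocked=[]
Op 3: conn=23 S1=47 S2=23 S3=56 blocked=[]
Op 4: conn=43 S1=47 S2=23 S3=56 blocked=[]
Op 5: conn=43 S1=47 S2=30 S3=56 blocked=[]
Op 6: conn=28 S1=32 S2=30 S3=56 blocked=[]
Op 7: conn=21 S1=25 S2=30 S3=56 blocked=[]
Op 8: conn=7 S1=25 S2=16 S3=56 blocked=[]
Op 9: conn=22 S1=25 S2=16 S3=56 blocked=[]
Op 10: conn=5 S1=25 S2=-1 S3=56 blocked=[2]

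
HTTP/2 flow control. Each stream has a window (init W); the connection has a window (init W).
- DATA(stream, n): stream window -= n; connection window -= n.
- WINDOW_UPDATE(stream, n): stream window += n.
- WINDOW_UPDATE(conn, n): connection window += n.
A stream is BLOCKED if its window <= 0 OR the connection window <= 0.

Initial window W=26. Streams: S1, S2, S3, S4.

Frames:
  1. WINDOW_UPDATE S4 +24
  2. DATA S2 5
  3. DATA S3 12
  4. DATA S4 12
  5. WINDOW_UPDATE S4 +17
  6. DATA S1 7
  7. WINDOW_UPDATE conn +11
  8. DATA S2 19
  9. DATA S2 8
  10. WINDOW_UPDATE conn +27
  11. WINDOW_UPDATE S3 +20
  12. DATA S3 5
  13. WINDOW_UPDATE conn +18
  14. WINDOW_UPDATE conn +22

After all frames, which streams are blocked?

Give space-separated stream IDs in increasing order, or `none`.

Op 1: conn=26 S1=26 S2=26 S3=26 S4=50 blocked=[]
Op 2: conn=21 S1=26 S2=21 S3=26 S4=50 blocked=[]
Op 3: conn=9 S1=26 S2=21 S3=14 S4=50 blocked=[]
Op 4: conn=-3 S1=26 S2=21 S3=14 S4=38 blocked=[1, 2, 3, 4]
Op 5: conn=-3 S1=26 S2=21 S3=14 S4=55 blocked=[1, 2, 3, 4]
Op 6: conn=-10 S1=19 S2=21 S3=14 S4=55 blocked=[1, 2, 3, 4]
Op 7: conn=1 S1=19 S2=21 S3=14 S4=55 blocked=[]
Op 8: conn=-18 S1=19 S2=2 S3=14 S4=55 blocked=[1, 2, 3, 4]
Op 9: conn=-26 S1=19 S2=-6 S3=14 S4=55 blocked=[1, 2, 3, 4]
Op 10: conn=1 S1=19 S2=-6 S3=14 S4=55 blocked=[2]
Op 11: conn=1 S1=19 S2=-6 S3=34 S4=55 blocked=[2]
Op 12: conn=-4 S1=19 S2=-6 S3=29 S4=55 blocked=[1, 2, 3, 4]
Op 13: conn=14 S1=19 S2=-6 S3=29 S4=55 blocked=[2]
Op 14: conn=36 S1=19 S2=-6 S3=29 S4=55 blocked=[2]

Answer: S2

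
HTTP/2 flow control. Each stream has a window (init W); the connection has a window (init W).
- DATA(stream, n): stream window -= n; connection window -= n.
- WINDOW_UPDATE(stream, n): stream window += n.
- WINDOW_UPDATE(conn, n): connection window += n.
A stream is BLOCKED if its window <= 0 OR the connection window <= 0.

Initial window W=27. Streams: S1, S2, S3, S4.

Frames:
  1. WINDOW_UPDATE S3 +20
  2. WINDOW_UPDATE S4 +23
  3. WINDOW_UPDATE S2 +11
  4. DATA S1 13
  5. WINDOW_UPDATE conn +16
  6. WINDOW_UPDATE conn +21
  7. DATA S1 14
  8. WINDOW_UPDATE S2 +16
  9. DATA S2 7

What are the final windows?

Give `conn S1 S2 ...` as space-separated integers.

Op 1: conn=27 S1=27 S2=27 S3=47 S4=27 blocked=[]
Op 2: conn=27 S1=27 S2=27 S3=47 S4=50 blocked=[]
Op 3: conn=27 S1=27 S2=38 S3=47 S4=50 blocked=[]
Op 4: conn=14 S1=14 S2=38 S3=47 S4=50 blocked=[]
Op 5: conn=30 S1=14 S2=38 S3=47 S4=50 blocked=[]
Op 6: conn=51 S1=14 S2=38 S3=47 S4=50 blocked=[]
Op 7: conn=37 S1=0 S2=38 S3=47 S4=50 blocked=[1]
Op 8: conn=37 S1=0 S2=54 S3=47 S4=50 blocked=[1]
Op 9: conn=30 S1=0 S2=47 S3=47 S4=50 blocked=[1]

Answer: 30 0 47 47 50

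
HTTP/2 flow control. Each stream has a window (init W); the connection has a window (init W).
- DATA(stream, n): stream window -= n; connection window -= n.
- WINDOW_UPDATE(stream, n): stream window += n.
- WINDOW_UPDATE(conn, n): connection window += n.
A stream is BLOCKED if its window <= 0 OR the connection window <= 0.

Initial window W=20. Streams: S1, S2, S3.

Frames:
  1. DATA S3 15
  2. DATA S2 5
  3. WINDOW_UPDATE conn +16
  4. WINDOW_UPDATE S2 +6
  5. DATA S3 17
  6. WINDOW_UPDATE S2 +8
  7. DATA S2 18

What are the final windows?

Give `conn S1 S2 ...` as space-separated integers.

Answer: -19 20 11 -12

Derivation:
Op 1: conn=5 S1=20 S2=20 S3=5 blocked=[]
Op 2: conn=0 S1=20 S2=15 S3=5 blocked=[1, 2, 3]
Op 3: conn=16 S1=20 S2=15 S3=5 blocked=[]
Op 4: conn=16 S1=20 S2=21 S3=5 blocked=[]
Op 5: conn=-1 S1=20 S2=21 S3=-12 blocked=[1, 2, 3]
Op 6: conn=-1 S1=20 S2=29 S3=-12 blocked=[1, 2, 3]
Op 7: conn=-19 S1=20 S2=11 S3=-12 blocked=[1, 2, 3]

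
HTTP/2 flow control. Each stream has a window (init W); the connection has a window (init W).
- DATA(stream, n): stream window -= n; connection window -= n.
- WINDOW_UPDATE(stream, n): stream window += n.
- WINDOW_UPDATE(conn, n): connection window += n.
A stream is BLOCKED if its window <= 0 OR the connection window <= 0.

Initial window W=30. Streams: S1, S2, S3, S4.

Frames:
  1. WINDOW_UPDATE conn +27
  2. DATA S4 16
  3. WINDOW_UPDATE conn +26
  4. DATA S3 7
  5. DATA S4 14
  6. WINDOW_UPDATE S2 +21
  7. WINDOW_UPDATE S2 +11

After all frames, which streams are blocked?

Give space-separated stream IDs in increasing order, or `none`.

Answer: S4

Derivation:
Op 1: conn=57 S1=30 S2=30 S3=30 S4=30 blocked=[]
Op 2: conn=41 S1=30 S2=30 S3=30 S4=14 blocked=[]
Op 3: conn=67 S1=30 S2=30 S3=30 S4=14 blocked=[]
Op 4: conn=60 S1=30 S2=30 S3=23 S4=14 blocked=[]
Op 5: conn=46 S1=30 S2=30 S3=23 S4=0 blocked=[4]
Op 6: conn=46 S1=30 S2=51 S3=23 S4=0 blocked=[4]
Op 7: conn=46 S1=30 S2=62 S3=23 S4=0 blocked=[4]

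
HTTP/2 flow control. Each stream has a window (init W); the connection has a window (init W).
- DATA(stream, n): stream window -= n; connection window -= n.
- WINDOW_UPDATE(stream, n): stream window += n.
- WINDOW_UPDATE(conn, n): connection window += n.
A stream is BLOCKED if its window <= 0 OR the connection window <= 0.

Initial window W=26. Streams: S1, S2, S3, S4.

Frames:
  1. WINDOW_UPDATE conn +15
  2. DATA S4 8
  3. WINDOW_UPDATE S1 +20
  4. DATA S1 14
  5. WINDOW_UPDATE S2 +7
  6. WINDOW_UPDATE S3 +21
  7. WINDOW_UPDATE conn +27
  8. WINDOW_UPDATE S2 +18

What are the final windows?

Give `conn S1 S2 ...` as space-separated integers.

Answer: 46 32 51 47 18

Derivation:
Op 1: conn=41 S1=26 S2=26 S3=26 S4=26 blocked=[]
Op 2: conn=33 S1=26 S2=26 S3=26 S4=18 blocked=[]
Op 3: conn=33 S1=46 S2=26 S3=26 S4=18 blocked=[]
Op 4: conn=19 S1=32 S2=26 S3=26 S4=18 blocked=[]
Op 5: conn=19 S1=32 S2=33 S3=26 S4=18 blocked=[]
Op 6: conn=19 S1=32 S2=33 S3=47 S4=18 blocked=[]
Op 7: conn=46 S1=32 S2=33 S3=47 S4=18 blocked=[]
Op 8: conn=46 S1=32 S2=51 S3=47 S4=18 blocked=[]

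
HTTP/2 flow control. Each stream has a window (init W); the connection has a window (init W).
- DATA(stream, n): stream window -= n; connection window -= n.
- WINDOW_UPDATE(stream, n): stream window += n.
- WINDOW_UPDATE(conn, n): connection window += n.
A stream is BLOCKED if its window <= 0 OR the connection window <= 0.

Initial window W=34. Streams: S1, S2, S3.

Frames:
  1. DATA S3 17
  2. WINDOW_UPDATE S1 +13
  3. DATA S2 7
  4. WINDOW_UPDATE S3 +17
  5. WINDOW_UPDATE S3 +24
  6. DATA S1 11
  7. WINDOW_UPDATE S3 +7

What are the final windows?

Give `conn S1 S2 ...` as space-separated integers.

Op 1: conn=17 S1=34 S2=34 S3=17 blocked=[]
Op 2: conn=17 S1=47 S2=34 S3=17 blocked=[]
Op 3: conn=10 S1=47 S2=27 S3=17 blocked=[]
Op 4: conn=10 S1=47 S2=27 S3=34 blocked=[]
Op 5: conn=10 S1=47 S2=27 S3=58 blocked=[]
Op 6: conn=-1 S1=36 S2=27 S3=58 blocked=[1, 2, 3]
Op 7: conn=-1 S1=36 S2=27 S3=65 blocked=[1, 2, 3]

Answer: -1 36 27 65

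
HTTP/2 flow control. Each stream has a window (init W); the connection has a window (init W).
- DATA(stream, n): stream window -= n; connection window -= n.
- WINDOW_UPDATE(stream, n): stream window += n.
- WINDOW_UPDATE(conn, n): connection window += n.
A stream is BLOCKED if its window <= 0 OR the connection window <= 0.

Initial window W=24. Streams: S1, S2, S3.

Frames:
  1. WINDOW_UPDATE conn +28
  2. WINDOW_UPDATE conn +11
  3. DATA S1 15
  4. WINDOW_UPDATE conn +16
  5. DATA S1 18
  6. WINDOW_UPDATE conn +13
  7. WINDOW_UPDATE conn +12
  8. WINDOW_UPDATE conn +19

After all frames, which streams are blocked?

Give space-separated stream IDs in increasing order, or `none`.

Answer: S1

Derivation:
Op 1: conn=52 S1=24 S2=24 S3=24 blocked=[]
Op 2: conn=63 S1=24 S2=24 S3=24 blocked=[]
Op 3: conn=48 S1=9 S2=24 S3=24 blocked=[]
Op 4: conn=64 S1=9 S2=24 S3=24 blocked=[]
Op 5: conn=46 S1=-9 S2=24 S3=24 blocked=[1]
Op 6: conn=59 S1=-9 S2=24 S3=24 blocked=[1]
Op 7: conn=71 S1=-9 S2=24 S3=24 blocked=[1]
Op 8: conn=90 S1=-9 S2=24 S3=24 blocked=[1]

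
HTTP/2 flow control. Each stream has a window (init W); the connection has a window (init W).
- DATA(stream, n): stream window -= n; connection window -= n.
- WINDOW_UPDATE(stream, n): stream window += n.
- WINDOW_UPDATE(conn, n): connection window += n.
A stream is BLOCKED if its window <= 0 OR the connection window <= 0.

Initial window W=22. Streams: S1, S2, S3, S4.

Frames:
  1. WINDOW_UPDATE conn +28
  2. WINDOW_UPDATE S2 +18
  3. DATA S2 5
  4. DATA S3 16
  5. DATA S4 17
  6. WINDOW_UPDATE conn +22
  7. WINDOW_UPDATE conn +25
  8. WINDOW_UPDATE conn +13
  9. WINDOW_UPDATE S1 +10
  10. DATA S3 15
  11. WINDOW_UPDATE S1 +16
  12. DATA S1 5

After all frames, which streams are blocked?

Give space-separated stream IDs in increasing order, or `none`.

Answer: S3

Derivation:
Op 1: conn=50 S1=22 S2=22 S3=22 S4=22 blocked=[]
Op 2: conn=50 S1=22 S2=40 S3=22 S4=22 blocked=[]
Op 3: conn=45 S1=22 S2=35 S3=22 S4=22 blocked=[]
Op 4: conn=29 S1=22 S2=35 S3=6 S4=22 blocked=[]
Op 5: conn=12 S1=22 S2=35 S3=6 S4=5 blocked=[]
Op 6: conn=34 S1=22 S2=35 S3=6 S4=5 blocked=[]
Op 7: conn=59 S1=22 S2=35 S3=6 S4=5 blocked=[]
Op 8: conn=72 S1=22 S2=35 S3=6 S4=5 blocked=[]
Op 9: conn=72 S1=32 S2=35 S3=6 S4=5 blocked=[]
Op 10: conn=57 S1=32 S2=35 S3=-9 S4=5 blocked=[3]
Op 11: conn=57 S1=48 S2=35 S3=-9 S4=5 blocked=[3]
Op 12: conn=52 S1=43 S2=35 S3=-9 S4=5 blocked=[3]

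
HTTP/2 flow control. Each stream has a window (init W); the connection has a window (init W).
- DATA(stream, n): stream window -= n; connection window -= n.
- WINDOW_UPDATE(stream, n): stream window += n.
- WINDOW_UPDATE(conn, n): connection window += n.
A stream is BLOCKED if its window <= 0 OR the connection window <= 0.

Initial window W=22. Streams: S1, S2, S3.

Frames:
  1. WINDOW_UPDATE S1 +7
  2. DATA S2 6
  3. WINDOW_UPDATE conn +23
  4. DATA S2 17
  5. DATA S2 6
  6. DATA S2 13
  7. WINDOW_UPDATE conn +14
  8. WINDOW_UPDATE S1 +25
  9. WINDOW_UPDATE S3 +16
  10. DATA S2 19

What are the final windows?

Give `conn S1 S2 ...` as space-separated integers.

Op 1: conn=22 S1=29 S2=22 S3=22 blocked=[]
Op 2: conn=16 S1=29 S2=16 S3=22 blocked=[]
Op 3: conn=39 S1=29 S2=16 S3=22 blocked=[]
Op 4: conn=22 S1=29 S2=-1 S3=22 blocked=[2]
Op 5: conn=16 S1=29 S2=-7 S3=22 blocked=[2]
Op 6: conn=3 S1=29 S2=-20 S3=22 blocked=[2]
Op 7: conn=17 S1=29 S2=-20 S3=22 blocked=[2]
Op 8: conn=17 S1=54 S2=-20 S3=22 blocked=[2]
Op 9: conn=17 S1=54 S2=-20 S3=38 blocked=[2]
Op 10: conn=-2 S1=54 S2=-39 S3=38 blocked=[1, 2, 3]

Answer: -2 54 -39 38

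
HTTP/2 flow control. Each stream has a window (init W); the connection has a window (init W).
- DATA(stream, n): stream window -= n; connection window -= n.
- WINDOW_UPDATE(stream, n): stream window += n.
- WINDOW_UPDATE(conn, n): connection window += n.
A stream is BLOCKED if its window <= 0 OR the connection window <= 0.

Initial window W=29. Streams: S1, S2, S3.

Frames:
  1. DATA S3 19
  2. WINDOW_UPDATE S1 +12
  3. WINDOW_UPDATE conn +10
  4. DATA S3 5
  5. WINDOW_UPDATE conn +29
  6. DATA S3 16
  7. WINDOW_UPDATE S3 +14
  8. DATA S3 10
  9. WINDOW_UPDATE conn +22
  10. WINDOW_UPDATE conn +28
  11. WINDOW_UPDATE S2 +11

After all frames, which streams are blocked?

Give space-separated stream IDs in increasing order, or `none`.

Op 1: conn=10 S1=29 S2=29 S3=10 blocked=[]
Op 2: conn=10 S1=41 S2=29 S3=10 blocked=[]
Op 3: conn=20 S1=41 S2=29 S3=10 blocked=[]
Op 4: conn=15 S1=41 S2=29 S3=5 blocked=[]
Op 5: conn=44 S1=41 S2=29 S3=5 blocked=[]
Op 6: conn=28 S1=41 S2=29 S3=-11 blocked=[3]
Op 7: conn=28 S1=41 S2=29 S3=3 blocked=[]
Op 8: conn=18 S1=41 S2=29 S3=-7 blocked=[3]
Op 9: conn=40 S1=41 S2=29 S3=-7 blocked=[3]
Op 10: conn=68 S1=41 S2=29 S3=-7 blocked=[3]
Op 11: conn=68 S1=41 S2=40 S3=-7 blocked=[3]

Answer: S3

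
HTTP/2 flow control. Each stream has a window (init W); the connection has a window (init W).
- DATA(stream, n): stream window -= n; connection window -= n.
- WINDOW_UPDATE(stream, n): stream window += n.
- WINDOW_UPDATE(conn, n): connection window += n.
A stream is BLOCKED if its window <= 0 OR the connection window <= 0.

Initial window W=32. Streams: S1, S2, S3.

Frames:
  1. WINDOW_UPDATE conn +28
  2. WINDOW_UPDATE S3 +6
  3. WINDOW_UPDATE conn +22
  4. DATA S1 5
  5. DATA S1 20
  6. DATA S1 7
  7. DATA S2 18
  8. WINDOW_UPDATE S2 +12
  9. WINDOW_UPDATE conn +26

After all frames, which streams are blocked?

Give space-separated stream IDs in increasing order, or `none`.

Op 1: conn=60 S1=32 S2=32 S3=32 blocked=[]
Op 2: conn=60 S1=32 S2=32 S3=38 blocked=[]
Op 3: conn=82 S1=32 S2=32 S3=38 blocked=[]
Op 4: conn=77 S1=27 S2=32 S3=38 blocked=[]
Op 5: conn=57 S1=7 S2=32 S3=38 blocked=[]
Op 6: conn=50 S1=0 S2=32 S3=38 blocked=[1]
Op 7: conn=32 S1=0 S2=14 S3=38 blocked=[1]
Op 8: conn=32 S1=0 S2=26 S3=38 blocked=[1]
Op 9: conn=58 S1=0 S2=26 S3=38 blocked=[1]

Answer: S1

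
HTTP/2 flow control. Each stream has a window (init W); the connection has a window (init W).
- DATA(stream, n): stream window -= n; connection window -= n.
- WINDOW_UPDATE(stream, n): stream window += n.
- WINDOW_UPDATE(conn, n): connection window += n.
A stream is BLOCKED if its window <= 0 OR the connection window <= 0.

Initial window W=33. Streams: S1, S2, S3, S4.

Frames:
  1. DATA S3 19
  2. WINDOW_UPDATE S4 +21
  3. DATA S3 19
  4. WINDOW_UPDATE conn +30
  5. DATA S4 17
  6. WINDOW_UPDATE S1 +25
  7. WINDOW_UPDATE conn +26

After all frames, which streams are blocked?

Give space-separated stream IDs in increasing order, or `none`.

Answer: S3

Derivation:
Op 1: conn=14 S1=33 S2=33 S3=14 S4=33 blocked=[]
Op 2: conn=14 S1=33 S2=33 S3=14 S4=54 blocked=[]
Op 3: conn=-5 S1=33 S2=33 S3=-5 S4=54 blocked=[1, 2, 3, 4]
Op 4: conn=25 S1=33 S2=33 S3=-5 S4=54 blocked=[3]
Op 5: conn=8 S1=33 S2=33 S3=-5 S4=37 blocked=[3]
Op 6: conn=8 S1=58 S2=33 S3=-5 S4=37 blocked=[3]
Op 7: conn=34 S1=58 S2=33 S3=-5 S4=37 blocked=[3]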